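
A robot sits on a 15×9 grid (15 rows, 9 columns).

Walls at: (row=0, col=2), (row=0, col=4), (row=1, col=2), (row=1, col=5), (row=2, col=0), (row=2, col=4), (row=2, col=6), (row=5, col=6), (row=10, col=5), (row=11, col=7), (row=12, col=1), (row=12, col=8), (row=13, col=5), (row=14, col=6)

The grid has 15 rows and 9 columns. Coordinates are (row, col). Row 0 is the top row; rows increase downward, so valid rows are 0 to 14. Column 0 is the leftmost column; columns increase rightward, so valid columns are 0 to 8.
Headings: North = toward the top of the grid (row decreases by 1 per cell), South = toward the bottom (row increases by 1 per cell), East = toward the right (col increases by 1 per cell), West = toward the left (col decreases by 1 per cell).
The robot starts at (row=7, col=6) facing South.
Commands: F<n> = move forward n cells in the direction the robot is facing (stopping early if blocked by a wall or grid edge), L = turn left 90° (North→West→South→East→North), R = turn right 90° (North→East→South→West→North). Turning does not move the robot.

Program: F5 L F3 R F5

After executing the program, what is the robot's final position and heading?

Start: (row=7, col=6), facing South
  F5: move forward 5, now at (row=12, col=6)
  L: turn left, now facing East
  F3: move forward 1/3 (blocked), now at (row=12, col=7)
  R: turn right, now facing South
  F5: move forward 2/5 (blocked), now at (row=14, col=7)
Final: (row=14, col=7), facing South

Answer: Final position: (row=14, col=7), facing South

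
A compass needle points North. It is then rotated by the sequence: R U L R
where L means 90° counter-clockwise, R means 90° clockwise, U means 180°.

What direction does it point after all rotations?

Start: North
  R (right (90° clockwise)) -> East
  U (U-turn (180°)) -> West
  L (left (90° counter-clockwise)) -> South
  R (right (90° clockwise)) -> West
Final: West

Answer: Final heading: West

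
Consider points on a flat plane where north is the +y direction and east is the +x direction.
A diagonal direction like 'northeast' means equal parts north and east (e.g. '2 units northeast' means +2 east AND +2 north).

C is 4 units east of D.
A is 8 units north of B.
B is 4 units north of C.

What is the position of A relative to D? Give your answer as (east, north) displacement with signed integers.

Answer: A is at (east=4, north=12) relative to D.

Derivation:
Place D at the origin (east=0, north=0).
  C is 4 units east of D: delta (east=+4, north=+0); C at (east=4, north=0).
  B is 4 units north of C: delta (east=+0, north=+4); B at (east=4, north=4).
  A is 8 units north of B: delta (east=+0, north=+8); A at (east=4, north=12).
Therefore A relative to D: (east=4, north=12).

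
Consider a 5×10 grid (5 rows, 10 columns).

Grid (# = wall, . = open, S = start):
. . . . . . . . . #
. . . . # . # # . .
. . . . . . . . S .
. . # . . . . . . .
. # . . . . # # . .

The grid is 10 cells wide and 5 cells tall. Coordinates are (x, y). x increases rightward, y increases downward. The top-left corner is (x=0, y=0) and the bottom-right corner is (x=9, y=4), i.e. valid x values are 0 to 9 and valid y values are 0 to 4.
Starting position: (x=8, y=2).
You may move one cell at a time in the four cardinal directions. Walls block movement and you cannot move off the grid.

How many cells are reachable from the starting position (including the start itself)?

BFS flood-fill from (x=8, y=2):
  Distance 0: (x=8, y=2)
  Distance 1: (x=8, y=1), (x=7, y=2), (x=9, y=2), (x=8, y=3)
  Distance 2: (x=8, y=0), (x=9, y=1), (x=6, y=2), (x=7, y=3), (x=9, y=3), (x=8, y=4)
  Distance 3: (x=7, y=0), (x=5, y=2), (x=6, y=3), (x=9, y=4)
  Distance 4: (x=6, y=0), (x=5, y=1), (x=4, y=2), (x=5, y=3)
  Distance 5: (x=5, y=0), (x=3, y=2), (x=4, y=3), (x=5, y=4)
  Distance 6: (x=4, y=0), (x=3, y=1), (x=2, y=2), (x=3, y=3), (x=4, y=4)
  Distance 7: (x=3, y=0), (x=2, y=1), (x=1, y=2), (x=3, y=4)
  Distance 8: (x=2, y=0), (x=1, y=1), (x=0, y=2), (x=1, y=3), (x=2, y=4)
  Distance 9: (x=1, y=0), (x=0, y=1), (x=0, y=3)
  Distance 10: (x=0, y=0), (x=0, y=4)
Total reachable: 42 (grid has 42 open cells total)

Answer: Reachable cells: 42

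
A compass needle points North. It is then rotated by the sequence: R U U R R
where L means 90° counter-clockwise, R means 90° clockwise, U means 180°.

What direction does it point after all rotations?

Answer: Final heading: West

Derivation:
Start: North
  R (right (90° clockwise)) -> East
  U (U-turn (180°)) -> West
  U (U-turn (180°)) -> East
  R (right (90° clockwise)) -> South
  R (right (90° clockwise)) -> West
Final: West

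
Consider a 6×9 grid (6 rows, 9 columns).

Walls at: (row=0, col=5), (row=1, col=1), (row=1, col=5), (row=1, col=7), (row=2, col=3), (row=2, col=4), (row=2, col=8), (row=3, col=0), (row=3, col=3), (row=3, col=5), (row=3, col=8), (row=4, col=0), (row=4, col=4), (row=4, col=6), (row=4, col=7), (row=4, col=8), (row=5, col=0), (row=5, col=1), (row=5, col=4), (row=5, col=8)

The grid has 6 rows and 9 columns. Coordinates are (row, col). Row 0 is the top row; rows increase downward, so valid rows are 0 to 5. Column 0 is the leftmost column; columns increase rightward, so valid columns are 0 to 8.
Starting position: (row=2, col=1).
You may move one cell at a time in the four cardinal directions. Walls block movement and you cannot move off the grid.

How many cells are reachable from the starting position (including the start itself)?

Answer: Reachable cells: 19

Derivation:
BFS flood-fill from (row=2, col=1):
  Distance 0: (row=2, col=1)
  Distance 1: (row=2, col=0), (row=2, col=2), (row=3, col=1)
  Distance 2: (row=1, col=0), (row=1, col=2), (row=3, col=2), (row=4, col=1)
  Distance 3: (row=0, col=0), (row=0, col=2), (row=1, col=3), (row=4, col=2)
  Distance 4: (row=0, col=1), (row=0, col=3), (row=1, col=4), (row=4, col=3), (row=5, col=2)
  Distance 5: (row=0, col=4), (row=5, col=3)
Total reachable: 19 (grid has 34 open cells total)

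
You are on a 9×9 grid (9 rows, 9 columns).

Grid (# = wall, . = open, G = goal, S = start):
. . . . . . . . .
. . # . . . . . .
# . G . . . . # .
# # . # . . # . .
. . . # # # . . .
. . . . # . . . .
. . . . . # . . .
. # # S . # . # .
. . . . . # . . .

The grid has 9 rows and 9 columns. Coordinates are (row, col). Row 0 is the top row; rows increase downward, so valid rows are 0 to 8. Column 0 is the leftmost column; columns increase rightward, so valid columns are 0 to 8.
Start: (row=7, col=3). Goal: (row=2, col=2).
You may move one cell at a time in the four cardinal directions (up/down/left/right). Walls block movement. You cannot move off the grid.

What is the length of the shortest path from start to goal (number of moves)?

Answer: Shortest path length: 6

Derivation:
BFS from (row=7, col=3) until reaching (row=2, col=2):
  Distance 0: (row=7, col=3)
  Distance 1: (row=6, col=3), (row=7, col=4), (row=8, col=3)
  Distance 2: (row=5, col=3), (row=6, col=2), (row=6, col=4), (row=8, col=2), (row=8, col=4)
  Distance 3: (row=5, col=2), (row=6, col=1), (row=8, col=1)
  Distance 4: (row=4, col=2), (row=5, col=1), (row=6, col=0), (row=8, col=0)
  Distance 5: (row=3, col=2), (row=4, col=1), (row=5, col=0), (row=7, col=0)
  Distance 6: (row=2, col=2), (row=4, col=0)  <- goal reached here
One shortest path (6 moves): (row=7, col=3) -> (row=6, col=3) -> (row=6, col=2) -> (row=5, col=2) -> (row=4, col=2) -> (row=3, col=2) -> (row=2, col=2)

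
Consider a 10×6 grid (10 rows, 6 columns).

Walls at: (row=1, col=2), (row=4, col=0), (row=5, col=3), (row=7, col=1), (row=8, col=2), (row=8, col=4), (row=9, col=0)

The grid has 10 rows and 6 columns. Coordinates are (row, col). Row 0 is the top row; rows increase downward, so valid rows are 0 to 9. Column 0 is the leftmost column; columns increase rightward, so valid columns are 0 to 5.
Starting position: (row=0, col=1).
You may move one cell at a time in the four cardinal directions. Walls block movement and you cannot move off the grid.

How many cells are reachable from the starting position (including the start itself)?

Answer: Reachable cells: 53

Derivation:
BFS flood-fill from (row=0, col=1):
  Distance 0: (row=0, col=1)
  Distance 1: (row=0, col=0), (row=0, col=2), (row=1, col=1)
  Distance 2: (row=0, col=3), (row=1, col=0), (row=2, col=1)
  Distance 3: (row=0, col=4), (row=1, col=3), (row=2, col=0), (row=2, col=2), (row=3, col=1)
  Distance 4: (row=0, col=5), (row=1, col=4), (row=2, col=3), (row=3, col=0), (row=3, col=2), (row=4, col=1)
  Distance 5: (row=1, col=5), (row=2, col=4), (row=3, col=3), (row=4, col=2), (row=5, col=1)
  Distance 6: (row=2, col=5), (row=3, col=4), (row=4, col=3), (row=5, col=0), (row=5, col=2), (row=6, col=1)
  Distance 7: (row=3, col=5), (row=4, col=4), (row=6, col=0), (row=6, col=2)
  Distance 8: (row=4, col=5), (row=5, col=4), (row=6, col=3), (row=7, col=0), (row=7, col=2)
  Distance 9: (row=5, col=5), (row=6, col=4), (row=7, col=3), (row=8, col=0)
  Distance 10: (row=6, col=5), (row=7, col=4), (row=8, col=1), (row=8, col=3)
  Distance 11: (row=7, col=5), (row=9, col=1), (row=9, col=3)
  Distance 12: (row=8, col=5), (row=9, col=2), (row=9, col=4)
  Distance 13: (row=9, col=5)
Total reachable: 53 (grid has 53 open cells total)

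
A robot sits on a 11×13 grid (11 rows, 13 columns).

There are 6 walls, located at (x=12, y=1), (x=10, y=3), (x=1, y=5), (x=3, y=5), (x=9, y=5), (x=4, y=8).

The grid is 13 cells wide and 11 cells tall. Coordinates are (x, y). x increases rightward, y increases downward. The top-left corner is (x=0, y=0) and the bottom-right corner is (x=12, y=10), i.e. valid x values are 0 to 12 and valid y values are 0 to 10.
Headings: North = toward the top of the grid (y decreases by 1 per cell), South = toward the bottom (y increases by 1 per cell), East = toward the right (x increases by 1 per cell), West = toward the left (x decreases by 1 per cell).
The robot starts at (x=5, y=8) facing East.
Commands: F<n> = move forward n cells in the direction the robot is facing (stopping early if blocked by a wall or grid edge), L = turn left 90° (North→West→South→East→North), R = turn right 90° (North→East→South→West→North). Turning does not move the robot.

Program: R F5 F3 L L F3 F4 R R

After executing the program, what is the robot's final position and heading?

Answer: Final position: (x=5, y=3), facing South

Derivation:
Start: (x=5, y=8), facing East
  R: turn right, now facing South
  F5: move forward 2/5 (blocked), now at (x=5, y=10)
  F3: move forward 0/3 (blocked), now at (x=5, y=10)
  L: turn left, now facing East
  L: turn left, now facing North
  F3: move forward 3, now at (x=5, y=7)
  F4: move forward 4, now at (x=5, y=3)
  R: turn right, now facing East
  R: turn right, now facing South
Final: (x=5, y=3), facing South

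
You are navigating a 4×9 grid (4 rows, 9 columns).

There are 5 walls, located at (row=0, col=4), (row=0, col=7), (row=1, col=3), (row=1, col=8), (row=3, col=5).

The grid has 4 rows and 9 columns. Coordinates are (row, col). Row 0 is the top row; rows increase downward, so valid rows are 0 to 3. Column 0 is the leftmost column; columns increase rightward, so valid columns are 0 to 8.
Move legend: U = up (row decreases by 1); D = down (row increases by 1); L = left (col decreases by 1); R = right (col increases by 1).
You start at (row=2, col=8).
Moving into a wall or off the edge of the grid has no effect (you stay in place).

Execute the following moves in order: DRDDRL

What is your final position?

Start: (row=2, col=8)
  D (down): (row=2, col=8) -> (row=3, col=8)
  R (right): blocked, stay at (row=3, col=8)
  D (down): blocked, stay at (row=3, col=8)
  D (down): blocked, stay at (row=3, col=8)
  R (right): blocked, stay at (row=3, col=8)
  L (left): (row=3, col=8) -> (row=3, col=7)
Final: (row=3, col=7)

Answer: Final position: (row=3, col=7)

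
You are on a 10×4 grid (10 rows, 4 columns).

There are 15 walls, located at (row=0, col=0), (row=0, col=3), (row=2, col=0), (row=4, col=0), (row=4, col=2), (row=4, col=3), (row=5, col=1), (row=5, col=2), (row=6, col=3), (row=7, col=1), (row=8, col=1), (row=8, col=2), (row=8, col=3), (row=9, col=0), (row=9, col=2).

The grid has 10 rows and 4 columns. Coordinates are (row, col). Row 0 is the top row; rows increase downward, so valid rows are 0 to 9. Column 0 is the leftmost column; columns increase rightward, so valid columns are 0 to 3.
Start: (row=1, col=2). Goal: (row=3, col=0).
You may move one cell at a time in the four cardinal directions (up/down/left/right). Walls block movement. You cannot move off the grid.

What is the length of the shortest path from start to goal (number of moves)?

Answer: Shortest path length: 4

Derivation:
BFS from (row=1, col=2) until reaching (row=3, col=0):
  Distance 0: (row=1, col=2)
  Distance 1: (row=0, col=2), (row=1, col=1), (row=1, col=3), (row=2, col=2)
  Distance 2: (row=0, col=1), (row=1, col=0), (row=2, col=1), (row=2, col=3), (row=3, col=2)
  Distance 3: (row=3, col=1), (row=3, col=3)
  Distance 4: (row=3, col=0), (row=4, col=1)  <- goal reached here
One shortest path (4 moves): (row=1, col=2) -> (row=1, col=1) -> (row=2, col=1) -> (row=3, col=1) -> (row=3, col=0)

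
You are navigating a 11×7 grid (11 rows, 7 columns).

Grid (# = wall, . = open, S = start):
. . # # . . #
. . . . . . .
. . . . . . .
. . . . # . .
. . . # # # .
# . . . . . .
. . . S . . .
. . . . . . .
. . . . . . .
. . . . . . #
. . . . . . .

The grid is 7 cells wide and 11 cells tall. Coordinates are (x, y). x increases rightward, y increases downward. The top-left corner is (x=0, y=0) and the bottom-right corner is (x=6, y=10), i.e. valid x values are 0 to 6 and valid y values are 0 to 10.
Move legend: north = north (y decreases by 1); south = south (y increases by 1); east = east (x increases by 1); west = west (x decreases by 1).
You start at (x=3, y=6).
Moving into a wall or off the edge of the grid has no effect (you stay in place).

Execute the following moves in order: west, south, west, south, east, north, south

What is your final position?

Answer: Final position: (x=2, y=8)

Derivation:
Start: (x=3, y=6)
  west (west): (x=3, y=6) -> (x=2, y=6)
  south (south): (x=2, y=6) -> (x=2, y=7)
  west (west): (x=2, y=7) -> (x=1, y=7)
  south (south): (x=1, y=7) -> (x=1, y=8)
  east (east): (x=1, y=8) -> (x=2, y=8)
  north (north): (x=2, y=8) -> (x=2, y=7)
  south (south): (x=2, y=7) -> (x=2, y=8)
Final: (x=2, y=8)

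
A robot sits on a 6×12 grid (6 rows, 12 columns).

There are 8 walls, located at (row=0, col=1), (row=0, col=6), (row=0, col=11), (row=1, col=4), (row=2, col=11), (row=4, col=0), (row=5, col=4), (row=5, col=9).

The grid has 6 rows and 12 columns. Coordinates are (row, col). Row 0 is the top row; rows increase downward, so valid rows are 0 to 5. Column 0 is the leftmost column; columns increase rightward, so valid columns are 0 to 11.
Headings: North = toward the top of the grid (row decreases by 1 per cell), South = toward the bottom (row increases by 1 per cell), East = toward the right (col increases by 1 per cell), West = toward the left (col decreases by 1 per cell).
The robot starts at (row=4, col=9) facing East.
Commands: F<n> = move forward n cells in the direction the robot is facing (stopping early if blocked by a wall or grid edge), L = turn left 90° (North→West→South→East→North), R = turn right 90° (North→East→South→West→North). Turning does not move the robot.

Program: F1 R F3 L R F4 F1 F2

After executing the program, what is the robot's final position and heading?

Start: (row=4, col=9), facing East
  F1: move forward 1, now at (row=4, col=10)
  R: turn right, now facing South
  F3: move forward 1/3 (blocked), now at (row=5, col=10)
  L: turn left, now facing East
  R: turn right, now facing South
  F4: move forward 0/4 (blocked), now at (row=5, col=10)
  F1: move forward 0/1 (blocked), now at (row=5, col=10)
  F2: move forward 0/2 (blocked), now at (row=5, col=10)
Final: (row=5, col=10), facing South

Answer: Final position: (row=5, col=10), facing South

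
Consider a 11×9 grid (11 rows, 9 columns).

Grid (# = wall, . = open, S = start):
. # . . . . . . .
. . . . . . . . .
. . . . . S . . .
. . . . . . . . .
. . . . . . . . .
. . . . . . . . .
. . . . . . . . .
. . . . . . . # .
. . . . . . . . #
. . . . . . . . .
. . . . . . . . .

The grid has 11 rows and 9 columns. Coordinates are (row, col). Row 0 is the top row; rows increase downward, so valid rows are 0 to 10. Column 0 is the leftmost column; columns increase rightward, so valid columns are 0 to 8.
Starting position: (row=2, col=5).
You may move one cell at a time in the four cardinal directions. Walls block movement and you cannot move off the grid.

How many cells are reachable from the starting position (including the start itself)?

BFS flood-fill from (row=2, col=5):
  Distance 0: (row=2, col=5)
  Distance 1: (row=1, col=5), (row=2, col=4), (row=2, col=6), (row=3, col=5)
  Distance 2: (row=0, col=5), (row=1, col=4), (row=1, col=6), (row=2, col=3), (row=2, col=7), (row=3, col=4), (row=3, col=6), (row=4, col=5)
  Distance 3: (row=0, col=4), (row=0, col=6), (row=1, col=3), (row=1, col=7), (row=2, col=2), (row=2, col=8), (row=3, col=3), (row=3, col=7), (row=4, col=4), (row=4, col=6), (row=5, col=5)
  Distance 4: (row=0, col=3), (row=0, col=7), (row=1, col=2), (row=1, col=8), (row=2, col=1), (row=3, col=2), (row=3, col=8), (row=4, col=3), (row=4, col=7), (row=5, col=4), (row=5, col=6), (row=6, col=5)
  Distance 5: (row=0, col=2), (row=0, col=8), (row=1, col=1), (row=2, col=0), (row=3, col=1), (row=4, col=2), (row=4, col=8), (row=5, col=3), (row=5, col=7), (row=6, col=4), (row=6, col=6), (row=7, col=5)
  Distance 6: (row=1, col=0), (row=3, col=0), (row=4, col=1), (row=5, col=2), (row=5, col=8), (row=6, col=3), (row=6, col=7), (row=7, col=4), (row=7, col=6), (row=8, col=5)
  Distance 7: (row=0, col=0), (row=4, col=0), (row=5, col=1), (row=6, col=2), (row=6, col=8), (row=7, col=3), (row=8, col=4), (row=8, col=6), (row=9, col=5)
  Distance 8: (row=5, col=0), (row=6, col=1), (row=7, col=2), (row=7, col=8), (row=8, col=3), (row=8, col=7), (row=9, col=4), (row=9, col=6), (row=10, col=5)
  Distance 9: (row=6, col=0), (row=7, col=1), (row=8, col=2), (row=9, col=3), (row=9, col=7), (row=10, col=4), (row=10, col=6)
  Distance 10: (row=7, col=0), (row=8, col=1), (row=9, col=2), (row=9, col=8), (row=10, col=3), (row=10, col=7)
  Distance 11: (row=8, col=0), (row=9, col=1), (row=10, col=2), (row=10, col=8)
  Distance 12: (row=9, col=0), (row=10, col=1)
  Distance 13: (row=10, col=0)
Total reachable: 96 (grid has 96 open cells total)

Answer: Reachable cells: 96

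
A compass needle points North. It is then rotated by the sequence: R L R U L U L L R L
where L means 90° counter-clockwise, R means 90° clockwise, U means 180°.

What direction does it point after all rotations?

Start: North
  R (right (90° clockwise)) -> East
  L (left (90° counter-clockwise)) -> North
  R (right (90° clockwise)) -> East
  U (U-turn (180°)) -> West
  L (left (90° counter-clockwise)) -> South
  U (U-turn (180°)) -> North
  L (left (90° counter-clockwise)) -> West
  L (left (90° counter-clockwise)) -> South
  R (right (90° clockwise)) -> West
  L (left (90° counter-clockwise)) -> South
Final: South

Answer: Final heading: South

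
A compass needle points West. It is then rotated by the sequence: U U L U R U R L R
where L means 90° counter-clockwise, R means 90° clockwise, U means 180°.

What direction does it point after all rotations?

Start: West
  U (U-turn (180°)) -> East
  U (U-turn (180°)) -> West
  L (left (90° counter-clockwise)) -> South
  U (U-turn (180°)) -> North
  R (right (90° clockwise)) -> East
  U (U-turn (180°)) -> West
  R (right (90° clockwise)) -> North
  L (left (90° counter-clockwise)) -> West
  R (right (90° clockwise)) -> North
Final: North

Answer: Final heading: North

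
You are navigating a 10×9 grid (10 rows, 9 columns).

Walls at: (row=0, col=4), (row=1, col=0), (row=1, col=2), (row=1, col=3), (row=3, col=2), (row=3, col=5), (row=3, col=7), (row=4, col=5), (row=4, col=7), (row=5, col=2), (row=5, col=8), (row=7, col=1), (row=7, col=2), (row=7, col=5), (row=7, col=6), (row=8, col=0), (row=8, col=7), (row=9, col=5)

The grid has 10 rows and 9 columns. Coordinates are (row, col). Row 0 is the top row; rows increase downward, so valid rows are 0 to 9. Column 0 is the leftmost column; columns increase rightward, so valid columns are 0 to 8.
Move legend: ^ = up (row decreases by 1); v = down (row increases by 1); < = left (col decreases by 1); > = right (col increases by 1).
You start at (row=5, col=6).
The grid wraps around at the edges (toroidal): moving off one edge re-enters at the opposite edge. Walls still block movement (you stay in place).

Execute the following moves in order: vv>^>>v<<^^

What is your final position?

Start: (row=5, col=6)
  v (down): (row=5, col=6) -> (row=6, col=6)
  v (down): blocked, stay at (row=6, col=6)
  > (right): (row=6, col=6) -> (row=6, col=7)
  ^ (up): (row=6, col=7) -> (row=5, col=7)
  > (right): blocked, stay at (row=5, col=7)
  > (right): blocked, stay at (row=5, col=7)
  v (down): (row=5, col=7) -> (row=6, col=7)
  < (left): (row=6, col=7) -> (row=6, col=6)
  < (left): (row=6, col=6) -> (row=6, col=5)
  ^ (up): (row=6, col=5) -> (row=5, col=5)
  ^ (up): blocked, stay at (row=5, col=5)
Final: (row=5, col=5)

Answer: Final position: (row=5, col=5)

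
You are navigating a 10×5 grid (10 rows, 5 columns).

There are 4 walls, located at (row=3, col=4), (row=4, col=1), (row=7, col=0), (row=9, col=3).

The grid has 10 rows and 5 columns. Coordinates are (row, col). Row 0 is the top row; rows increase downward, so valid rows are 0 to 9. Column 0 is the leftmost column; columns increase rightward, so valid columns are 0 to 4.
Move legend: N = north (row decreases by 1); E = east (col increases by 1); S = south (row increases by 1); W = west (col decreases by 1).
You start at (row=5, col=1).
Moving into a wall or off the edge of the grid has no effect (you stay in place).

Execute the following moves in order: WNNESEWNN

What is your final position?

Start: (row=5, col=1)
  W (west): (row=5, col=1) -> (row=5, col=0)
  N (north): (row=5, col=0) -> (row=4, col=0)
  N (north): (row=4, col=0) -> (row=3, col=0)
  E (east): (row=3, col=0) -> (row=3, col=1)
  S (south): blocked, stay at (row=3, col=1)
  E (east): (row=3, col=1) -> (row=3, col=2)
  W (west): (row=3, col=2) -> (row=3, col=1)
  N (north): (row=3, col=1) -> (row=2, col=1)
  N (north): (row=2, col=1) -> (row=1, col=1)
Final: (row=1, col=1)

Answer: Final position: (row=1, col=1)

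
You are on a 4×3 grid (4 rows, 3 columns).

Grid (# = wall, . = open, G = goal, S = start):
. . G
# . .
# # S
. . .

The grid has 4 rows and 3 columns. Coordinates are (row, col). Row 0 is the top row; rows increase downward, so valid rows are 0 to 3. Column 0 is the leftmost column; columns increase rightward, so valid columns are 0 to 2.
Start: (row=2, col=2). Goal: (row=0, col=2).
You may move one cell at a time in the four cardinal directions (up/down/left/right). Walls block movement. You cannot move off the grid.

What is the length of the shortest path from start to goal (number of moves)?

BFS from (row=2, col=2) until reaching (row=0, col=2):
  Distance 0: (row=2, col=2)
  Distance 1: (row=1, col=2), (row=3, col=2)
  Distance 2: (row=0, col=2), (row=1, col=1), (row=3, col=1)  <- goal reached here
One shortest path (2 moves): (row=2, col=2) -> (row=1, col=2) -> (row=0, col=2)

Answer: Shortest path length: 2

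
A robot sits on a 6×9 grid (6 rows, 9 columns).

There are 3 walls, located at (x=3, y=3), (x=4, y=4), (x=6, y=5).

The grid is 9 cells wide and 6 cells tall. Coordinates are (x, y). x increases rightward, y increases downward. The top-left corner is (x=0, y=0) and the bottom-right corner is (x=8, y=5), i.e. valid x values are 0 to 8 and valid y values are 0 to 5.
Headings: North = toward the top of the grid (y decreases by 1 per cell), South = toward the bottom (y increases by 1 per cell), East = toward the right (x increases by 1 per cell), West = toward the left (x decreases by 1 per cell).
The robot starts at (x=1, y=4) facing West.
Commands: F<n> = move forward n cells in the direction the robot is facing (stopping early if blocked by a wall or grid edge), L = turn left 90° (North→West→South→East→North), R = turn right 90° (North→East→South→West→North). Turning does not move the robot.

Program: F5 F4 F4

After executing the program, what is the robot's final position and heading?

Answer: Final position: (x=0, y=4), facing West

Derivation:
Start: (x=1, y=4), facing West
  F5: move forward 1/5 (blocked), now at (x=0, y=4)
  F4: move forward 0/4 (blocked), now at (x=0, y=4)
  F4: move forward 0/4 (blocked), now at (x=0, y=4)
Final: (x=0, y=4), facing West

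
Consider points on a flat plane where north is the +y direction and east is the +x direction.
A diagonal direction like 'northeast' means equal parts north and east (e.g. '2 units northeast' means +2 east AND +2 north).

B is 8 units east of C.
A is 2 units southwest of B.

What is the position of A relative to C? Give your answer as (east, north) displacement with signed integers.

Place C at the origin (east=0, north=0).
  B is 8 units east of C: delta (east=+8, north=+0); B at (east=8, north=0).
  A is 2 units southwest of B: delta (east=-2, north=-2); A at (east=6, north=-2).
Therefore A relative to C: (east=6, north=-2).

Answer: A is at (east=6, north=-2) relative to C.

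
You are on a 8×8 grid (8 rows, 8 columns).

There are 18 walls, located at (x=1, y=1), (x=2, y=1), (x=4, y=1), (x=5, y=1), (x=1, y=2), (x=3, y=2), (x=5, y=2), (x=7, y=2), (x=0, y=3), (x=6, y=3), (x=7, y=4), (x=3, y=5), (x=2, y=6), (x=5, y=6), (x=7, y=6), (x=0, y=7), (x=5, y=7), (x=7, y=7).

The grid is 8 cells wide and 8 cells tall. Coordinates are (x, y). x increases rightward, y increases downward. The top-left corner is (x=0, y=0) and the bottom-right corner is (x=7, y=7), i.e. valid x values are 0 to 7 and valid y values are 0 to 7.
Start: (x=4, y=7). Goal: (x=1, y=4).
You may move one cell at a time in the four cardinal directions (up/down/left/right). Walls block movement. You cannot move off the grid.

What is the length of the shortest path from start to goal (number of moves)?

BFS from (x=4, y=7) until reaching (x=1, y=4):
  Distance 0: (x=4, y=7)
  Distance 1: (x=4, y=6), (x=3, y=7)
  Distance 2: (x=4, y=5), (x=3, y=6), (x=2, y=7)
  Distance 3: (x=4, y=4), (x=5, y=5), (x=1, y=7)
  Distance 4: (x=4, y=3), (x=3, y=4), (x=5, y=4), (x=6, y=5), (x=1, y=6)
  Distance 5: (x=4, y=2), (x=3, y=3), (x=5, y=3), (x=2, y=4), (x=6, y=4), (x=1, y=5), (x=7, y=5), (x=0, y=6), (x=6, y=6)
  Distance 6: (x=2, y=3), (x=1, y=4), (x=0, y=5), (x=2, y=5), (x=6, y=7)  <- goal reached here
One shortest path (6 moves): (x=4, y=7) -> (x=3, y=7) -> (x=2, y=7) -> (x=1, y=7) -> (x=1, y=6) -> (x=1, y=5) -> (x=1, y=4)

Answer: Shortest path length: 6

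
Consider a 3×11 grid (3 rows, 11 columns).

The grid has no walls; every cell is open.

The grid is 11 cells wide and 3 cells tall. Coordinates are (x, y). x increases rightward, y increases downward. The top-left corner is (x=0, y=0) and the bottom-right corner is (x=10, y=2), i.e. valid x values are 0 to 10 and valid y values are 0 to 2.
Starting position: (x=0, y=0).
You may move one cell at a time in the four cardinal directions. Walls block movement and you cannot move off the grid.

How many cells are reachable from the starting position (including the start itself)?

BFS flood-fill from (x=0, y=0):
  Distance 0: (x=0, y=0)
  Distance 1: (x=1, y=0), (x=0, y=1)
  Distance 2: (x=2, y=0), (x=1, y=1), (x=0, y=2)
  Distance 3: (x=3, y=0), (x=2, y=1), (x=1, y=2)
  Distance 4: (x=4, y=0), (x=3, y=1), (x=2, y=2)
  Distance 5: (x=5, y=0), (x=4, y=1), (x=3, y=2)
  Distance 6: (x=6, y=0), (x=5, y=1), (x=4, y=2)
  Distance 7: (x=7, y=0), (x=6, y=1), (x=5, y=2)
  Distance 8: (x=8, y=0), (x=7, y=1), (x=6, y=2)
  Distance 9: (x=9, y=0), (x=8, y=1), (x=7, y=2)
  Distance 10: (x=10, y=0), (x=9, y=1), (x=8, y=2)
  Distance 11: (x=10, y=1), (x=9, y=2)
  Distance 12: (x=10, y=2)
Total reachable: 33 (grid has 33 open cells total)

Answer: Reachable cells: 33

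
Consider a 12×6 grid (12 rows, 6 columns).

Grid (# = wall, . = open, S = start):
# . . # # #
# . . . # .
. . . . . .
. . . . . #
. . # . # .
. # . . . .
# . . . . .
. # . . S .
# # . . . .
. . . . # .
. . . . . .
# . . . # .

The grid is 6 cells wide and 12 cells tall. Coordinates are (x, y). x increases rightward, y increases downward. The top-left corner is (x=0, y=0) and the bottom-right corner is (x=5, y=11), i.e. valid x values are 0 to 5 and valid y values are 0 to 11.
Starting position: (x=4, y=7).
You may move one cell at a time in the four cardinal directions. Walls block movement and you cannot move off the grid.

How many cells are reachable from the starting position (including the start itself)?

BFS flood-fill from (x=4, y=7):
  Distance 0: (x=4, y=7)
  Distance 1: (x=4, y=6), (x=3, y=7), (x=5, y=7), (x=4, y=8)
  Distance 2: (x=4, y=5), (x=3, y=6), (x=5, y=6), (x=2, y=7), (x=3, y=8), (x=5, y=8)
  Distance 3: (x=3, y=5), (x=5, y=5), (x=2, y=6), (x=2, y=8), (x=3, y=9), (x=5, y=9)
  Distance 4: (x=3, y=4), (x=5, y=4), (x=2, y=5), (x=1, y=6), (x=2, y=9), (x=3, y=10), (x=5, y=10)
  Distance 5: (x=3, y=3), (x=1, y=9), (x=2, y=10), (x=4, y=10), (x=3, y=11), (x=5, y=11)
  Distance 6: (x=3, y=2), (x=2, y=3), (x=4, y=3), (x=0, y=9), (x=1, y=10), (x=2, y=11)
  Distance 7: (x=3, y=1), (x=2, y=2), (x=4, y=2), (x=1, y=3), (x=0, y=10), (x=1, y=11)
  Distance 8: (x=2, y=1), (x=1, y=2), (x=5, y=2), (x=0, y=3), (x=1, y=4)
  Distance 9: (x=2, y=0), (x=1, y=1), (x=5, y=1), (x=0, y=2), (x=0, y=4)
  Distance 10: (x=1, y=0), (x=0, y=5)
Total reachable: 54 (grid has 55 open cells total)

Answer: Reachable cells: 54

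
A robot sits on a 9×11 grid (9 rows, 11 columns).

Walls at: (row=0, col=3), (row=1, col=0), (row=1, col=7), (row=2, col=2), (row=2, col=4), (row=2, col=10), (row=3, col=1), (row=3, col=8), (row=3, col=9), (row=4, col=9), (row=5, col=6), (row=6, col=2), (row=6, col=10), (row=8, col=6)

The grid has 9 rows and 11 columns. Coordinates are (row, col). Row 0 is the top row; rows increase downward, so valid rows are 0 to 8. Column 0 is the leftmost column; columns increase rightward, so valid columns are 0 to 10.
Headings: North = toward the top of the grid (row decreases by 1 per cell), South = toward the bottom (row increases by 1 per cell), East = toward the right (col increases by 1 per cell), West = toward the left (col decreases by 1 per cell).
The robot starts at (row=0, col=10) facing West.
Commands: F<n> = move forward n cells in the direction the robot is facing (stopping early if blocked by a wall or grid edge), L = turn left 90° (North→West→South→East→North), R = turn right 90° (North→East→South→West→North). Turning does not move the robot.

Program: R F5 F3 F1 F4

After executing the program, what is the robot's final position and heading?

Answer: Final position: (row=0, col=10), facing North

Derivation:
Start: (row=0, col=10), facing West
  R: turn right, now facing North
  F5: move forward 0/5 (blocked), now at (row=0, col=10)
  F3: move forward 0/3 (blocked), now at (row=0, col=10)
  F1: move forward 0/1 (blocked), now at (row=0, col=10)
  F4: move forward 0/4 (blocked), now at (row=0, col=10)
Final: (row=0, col=10), facing North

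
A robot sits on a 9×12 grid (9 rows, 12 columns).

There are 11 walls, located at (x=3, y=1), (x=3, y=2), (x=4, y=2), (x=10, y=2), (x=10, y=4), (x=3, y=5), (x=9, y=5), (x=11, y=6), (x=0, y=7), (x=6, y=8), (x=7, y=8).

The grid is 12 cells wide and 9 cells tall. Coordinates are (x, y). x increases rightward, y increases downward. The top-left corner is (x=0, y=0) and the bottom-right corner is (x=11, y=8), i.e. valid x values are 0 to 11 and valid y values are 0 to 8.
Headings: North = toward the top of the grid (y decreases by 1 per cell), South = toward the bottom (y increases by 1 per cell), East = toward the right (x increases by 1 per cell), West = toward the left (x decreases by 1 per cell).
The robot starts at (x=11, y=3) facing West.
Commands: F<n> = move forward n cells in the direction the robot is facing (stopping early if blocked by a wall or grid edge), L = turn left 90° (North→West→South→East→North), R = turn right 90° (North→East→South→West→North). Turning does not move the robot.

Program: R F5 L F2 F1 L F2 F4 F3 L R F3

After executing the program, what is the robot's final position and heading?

Answer: Final position: (x=8, y=8), facing South

Derivation:
Start: (x=11, y=3), facing West
  R: turn right, now facing North
  F5: move forward 3/5 (blocked), now at (x=11, y=0)
  L: turn left, now facing West
  F2: move forward 2, now at (x=9, y=0)
  F1: move forward 1, now at (x=8, y=0)
  L: turn left, now facing South
  F2: move forward 2, now at (x=8, y=2)
  F4: move forward 4, now at (x=8, y=6)
  F3: move forward 2/3 (blocked), now at (x=8, y=8)
  L: turn left, now facing East
  R: turn right, now facing South
  F3: move forward 0/3 (blocked), now at (x=8, y=8)
Final: (x=8, y=8), facing South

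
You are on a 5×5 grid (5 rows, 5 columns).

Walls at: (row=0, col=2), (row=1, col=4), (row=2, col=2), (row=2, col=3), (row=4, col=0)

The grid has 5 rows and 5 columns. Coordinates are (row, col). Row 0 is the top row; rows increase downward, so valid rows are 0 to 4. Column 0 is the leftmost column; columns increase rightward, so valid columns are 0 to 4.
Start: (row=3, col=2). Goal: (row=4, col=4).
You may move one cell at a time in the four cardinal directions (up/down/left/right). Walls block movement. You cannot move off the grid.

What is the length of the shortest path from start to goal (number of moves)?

BFS from (row=3, col=2) until reaching (row=4, col=4):
  Distance 0: (row=3, col=2)
  Distance 1: (row=3, col=1), (row=3, col=3), (row=4, col=2)
  Distance 2: (row=2, col=1), (row=3, col=0), (row=3, col=4), (row=4, col=1), (row=4, col=3)
  Distance 3: (row=1, col=1), (row=2, col=0), (row=2, col=4), (row=4, col=4)  <- goal reached here
One shortest path (3 moves): (row=3, col=2) -> (row=3, col=3) -> (row=3, col=4) -> (row=4, col=4)

Answer: Shortest path length: 3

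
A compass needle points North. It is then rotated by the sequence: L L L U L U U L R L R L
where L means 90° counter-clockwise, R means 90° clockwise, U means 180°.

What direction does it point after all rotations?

Answer: Final heading: East

Derivation:
Start: North
  L (left (90° counter-clockwise)) -> West
  L (left (90° counter-clockwise)) -> South
  L (left (90° counter-clockwise)) -> East
  U (U-turn (180°)) -> West
  L (left (90° counter-clockwise)) -> South
  U (U-turn (180°)) -> North
  U (U-turn (180°)) -> South
  L (left (90° counter-clockwise)) -> East
  R (right (90° clockwise)) -> South
  L (left (90° counter-clockwise)) -> East
  R (right (90° clockwise)) -> South
  L (left (90° counter-clockwise)) -> East
Final: East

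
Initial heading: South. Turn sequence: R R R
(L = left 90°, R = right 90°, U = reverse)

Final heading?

Start: South
  R (right (90° clockwise)) -> West
  R (right (90° clockwise)) -> North
  R (right (90° clockwise)) -> East
Final: East

Answer: Final heading: East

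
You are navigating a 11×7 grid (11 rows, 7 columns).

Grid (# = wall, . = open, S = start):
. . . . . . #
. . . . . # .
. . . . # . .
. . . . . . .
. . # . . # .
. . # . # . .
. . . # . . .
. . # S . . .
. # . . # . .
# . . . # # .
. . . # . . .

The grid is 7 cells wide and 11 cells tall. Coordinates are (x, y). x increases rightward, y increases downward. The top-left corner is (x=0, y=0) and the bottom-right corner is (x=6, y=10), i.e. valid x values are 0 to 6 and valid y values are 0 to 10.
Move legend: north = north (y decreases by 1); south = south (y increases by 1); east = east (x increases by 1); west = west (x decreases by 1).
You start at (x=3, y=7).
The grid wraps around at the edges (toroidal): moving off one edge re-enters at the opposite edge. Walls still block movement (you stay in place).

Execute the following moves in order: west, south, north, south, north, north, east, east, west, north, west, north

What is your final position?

Start: (x=3, y=7)
  west (west): blocked, stay at (x=3, y=7)
  south (south): (x=3, y=7) -> (x=3, y=8)
  north (north): (x=3, y=8) -> (x=3, y=7)
  south (south): (x=3, y=7) -> (x=3, y=8)
  north (north): (x=3, y=8) -> (x=3, y=7)
  north (north): blocked, stay at (x=3, y=7)
  east (east): (x=3, y=7) -> (x=4, y=7)
  east (east): (x=4, y=7) -> (x=5, y=7)
  west (west): (x=5, y=7) -> (x=4, y=7)
  north (north): (x=4, y=7) -> (x=4, y=6)
  west (west): blocked, stay at (x=4, y=6)
  north (north): blocked, stay at (x=4, y=6)
Final: (x=4, y=6)

Answer: Final position: (x=4, y=6)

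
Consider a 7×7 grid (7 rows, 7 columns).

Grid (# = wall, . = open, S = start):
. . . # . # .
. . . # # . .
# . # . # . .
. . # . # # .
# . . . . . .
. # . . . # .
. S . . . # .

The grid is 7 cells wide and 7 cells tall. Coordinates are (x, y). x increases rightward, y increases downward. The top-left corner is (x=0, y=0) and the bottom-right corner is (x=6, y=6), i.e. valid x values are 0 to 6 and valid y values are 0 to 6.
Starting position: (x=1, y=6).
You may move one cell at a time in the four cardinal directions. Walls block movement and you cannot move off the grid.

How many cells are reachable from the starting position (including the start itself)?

BFS flood-fill from (x=1, y=6):
  Distance 0: (x=1, y=6)
  Distance 1: (x=0, y=6), (x=2, y=6)
  Distance 2: (x=0, y=5), (x=2, y=5), (x=3, y=6)
  Distance 3: (x=2, y=4), (x=3, y=5), (x=4, y=6)
  Distance 4: (x=1, y=4), (x=3, y=4), (x=4, y=5)
  Distance 5: (x=1, y=3), (x=3, y=3), (x=4, y=4)
  Distance 6: (x=1, y=2), (x=3, y=2), (x=0, y=3), (x=5, y=4)
  Distance 7: (x=1, y=1), (x=6, y=4)
  Distance 8: (x=1, y=0), (x=0, y=1), (x=2, y=1), (x=6, y=3), (x=6, y=5)
  Distance 9: (x=0, y=0), (x=2, y=0), (x=6, y=2), (x=6, y=6)
  Distance 10: (x=6, y=1), (x=5, y=2)
  Distance 11: (x=6, y=0), (x=5, y=1)
Total reachable: 34 (grid has 35 open cells total)

Answer: Reachable cells: 34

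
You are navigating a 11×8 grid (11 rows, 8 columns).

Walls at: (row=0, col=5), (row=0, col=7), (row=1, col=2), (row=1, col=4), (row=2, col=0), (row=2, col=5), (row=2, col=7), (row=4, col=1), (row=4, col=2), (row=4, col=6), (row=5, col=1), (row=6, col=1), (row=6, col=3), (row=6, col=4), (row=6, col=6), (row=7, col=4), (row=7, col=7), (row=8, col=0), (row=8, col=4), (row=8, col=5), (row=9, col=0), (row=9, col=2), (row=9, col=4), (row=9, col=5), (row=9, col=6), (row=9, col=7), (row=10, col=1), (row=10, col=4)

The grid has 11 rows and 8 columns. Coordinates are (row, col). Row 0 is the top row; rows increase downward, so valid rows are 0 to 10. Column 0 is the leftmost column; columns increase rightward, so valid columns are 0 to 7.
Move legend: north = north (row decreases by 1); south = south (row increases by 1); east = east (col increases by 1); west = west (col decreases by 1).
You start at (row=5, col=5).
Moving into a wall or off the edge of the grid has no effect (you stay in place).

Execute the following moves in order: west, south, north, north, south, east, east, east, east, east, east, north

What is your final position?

Start: (row=5, col=5)
  west (west): (row=5, col=5) -> (row=5, col=4)
  south (south): blocked, stay at (row=5, col=4)
  north (north): (row=5, col=4) -> (row=4, col=4)
  north (north): (row=4, col=4) -> (row=3, col=4)
  south (south): (row=3, col=4) -> (row=4, col=4)
  east (east): (row=4, col=4) -> (row=4, col=5)
  [×5]east (east): blocked, stay at (row=4, col=5)
  north (north): (row=4, col=5) -> (row=3, col=5)
Final: (row=3, col=5)

Answer: Final position: (row=3, col=5)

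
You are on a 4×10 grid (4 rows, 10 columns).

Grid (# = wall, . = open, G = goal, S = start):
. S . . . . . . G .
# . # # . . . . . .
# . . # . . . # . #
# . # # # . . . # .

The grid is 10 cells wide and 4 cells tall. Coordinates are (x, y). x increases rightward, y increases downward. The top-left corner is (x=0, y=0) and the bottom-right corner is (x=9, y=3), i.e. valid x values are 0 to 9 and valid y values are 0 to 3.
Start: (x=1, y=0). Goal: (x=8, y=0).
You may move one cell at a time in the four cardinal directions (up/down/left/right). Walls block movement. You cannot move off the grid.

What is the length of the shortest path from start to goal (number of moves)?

BFS from (x=1, y=0) until reaching (x=8, y=0):
  Distance 0: (x=1, y=0)
  Distance 1: (x=0, y=0), (x=2, y=0), (x=1, y=1)
  Distance 2: (x=3, y=0), (x=1, y=2)
  Distance 3: (x=4, y=0), (x=2, y=2), (x=1, y=3)
  Distance 4: (x=5, y=0), (x=4, y=1)
  Distance 5: (x=6, y=0), (x=5, y=1), (x=4, y=2)
  Distance 6: (x=7, y=0), (x=6, y=1), (x=5, y=2)
  Distance 7: (x=8, y=0), (x=7, y=1), (x=6, y=2), (x=5, y=3)  <- goal reached here
One shortest path (7 moves): (x=1, y=0) -> (x=2, y=0) -> (x=3, y=0) -> (x=4, y=0) -> (x=5, y=0) -> (x=6, y=0) -> (x=7, y=0) -> (x=8, y=0)

Answer: Shortest path length: 7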